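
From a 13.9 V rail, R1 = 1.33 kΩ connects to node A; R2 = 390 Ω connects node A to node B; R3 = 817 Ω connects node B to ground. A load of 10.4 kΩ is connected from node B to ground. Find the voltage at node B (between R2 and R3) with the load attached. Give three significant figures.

At node B, R3 is in parallel with the load: R3‖R_L = 757.5 Ω.
Below node A the resistance is R2 + (R3‖R_L) = 1147 Ω, so V_A = 13.9 × 1147/2477 = 6.438 V.
Then V_B = V_A × (R3‖R_L)/(R2 + R3‖R_L) = 6.438 × 757.5/1147 = 4.25 V.

V ≈ 4.25 V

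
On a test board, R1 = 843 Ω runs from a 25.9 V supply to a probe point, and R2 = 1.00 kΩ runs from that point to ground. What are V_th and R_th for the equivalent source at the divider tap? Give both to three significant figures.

V_th is the open-circuit tap voltage: 25.9 × 1000/(843 + 1000) = 14.1 V.
With the supply zeroed, R1 and R2 appear in parallel from the tap: R_th = R1‖R2 = (843 × 1000)/1843 = 457 Ω.

V_th = 14.1 V, R_th = 457 Ω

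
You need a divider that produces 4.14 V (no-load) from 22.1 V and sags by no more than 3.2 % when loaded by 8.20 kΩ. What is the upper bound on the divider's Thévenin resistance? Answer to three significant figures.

Loading drop = R_th/(R_th + R_L) ≤ 0.0320, so R_th ≤ R_L · ε/(1−ε) = 8.20 kΩ × 0.0320/0.9680 = 271 Ω.
(Any R1, R2 with R2/(R1+R2) = 0.187 and R1‖R2 ≤ 271 Ω will meet the spec.)

R_th ≤ 271 Ω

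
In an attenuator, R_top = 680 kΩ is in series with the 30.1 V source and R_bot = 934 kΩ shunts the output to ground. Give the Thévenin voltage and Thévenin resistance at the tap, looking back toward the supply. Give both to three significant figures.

V_th = 17.4 V, R_th = 394 kΩ

V_th is the open-circuit tap voltage: 30.1 × 934/(680 + 934) = 17.4 V.
With the supply zeroed, R_top and R_bot appear in parallel from the tap: R_th = R_top‖R_bot = (680 × 934)/1614 = 394 kΩ.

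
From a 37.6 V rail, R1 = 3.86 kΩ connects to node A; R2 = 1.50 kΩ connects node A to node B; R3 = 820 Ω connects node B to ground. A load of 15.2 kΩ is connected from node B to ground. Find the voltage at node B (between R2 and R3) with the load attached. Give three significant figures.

At node B, R3 is in parallel with the load: R3‖R_L = 778.0 Ω.
Below node A the resistance is R2 + (R3‖R_L) = 2278 Ω, so V_A = 37.6 × 2278/6138 = 13.95 V.
Then V_B = V_A × (R3‖R_L)/(R2 + R3‖R_L) = 13.95 × 778.0/2278 = 4.77 V.

V ≈ 4.77 V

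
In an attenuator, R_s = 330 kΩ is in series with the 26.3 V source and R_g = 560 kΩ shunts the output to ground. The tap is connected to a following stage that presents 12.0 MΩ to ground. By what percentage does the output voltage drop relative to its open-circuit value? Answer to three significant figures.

The divider's output (Thévenin) resistance is R_s‖R_g = 207.6 kΩ.
Fractional drop under load = R_th/(R_th + R_L) = 207.6 / (207.6 + 12000) = 0.01701.
So the output falls by 1.70 %.

1.70 %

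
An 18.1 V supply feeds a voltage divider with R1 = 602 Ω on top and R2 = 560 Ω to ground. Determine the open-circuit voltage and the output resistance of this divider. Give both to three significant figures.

V_th = 8.72 V, R_th = 290 Ω

V_th is the open-circuit tap voltage: 18.1 × 560/(602 + 560) = 8.72 V.
With the supply zeroed, R1 and R2 appear in parallel from the tap: R_th = R1‖R2 = (602 × 560)/1162 = 290 Ω.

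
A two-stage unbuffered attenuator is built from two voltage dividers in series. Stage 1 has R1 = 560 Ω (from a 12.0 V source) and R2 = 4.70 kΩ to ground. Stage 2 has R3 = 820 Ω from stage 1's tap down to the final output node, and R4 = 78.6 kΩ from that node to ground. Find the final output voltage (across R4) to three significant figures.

V_out ≈ 10.5 V

Stage 2 presents R3+R4 = 79420 Ω as a load on stage 1's tap.
Stage 1's lower leg becomes R2‖(R3+R4) = 4437 Ω, so V_mid = 12.0 × 4437/4997 = 10.66 V.
Stage 2 is itself unloaded: V_out = V_mid × R4/(R3+R4) = 10.66 × 78600/79420 = 10.5 V.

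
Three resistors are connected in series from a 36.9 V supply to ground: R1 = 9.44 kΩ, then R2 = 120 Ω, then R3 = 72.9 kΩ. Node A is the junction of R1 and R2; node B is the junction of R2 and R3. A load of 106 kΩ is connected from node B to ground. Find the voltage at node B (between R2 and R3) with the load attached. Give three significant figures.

At node B, R3 is in parallel with the load: R3‖R_L = 43190 Ω.
Below node A the resistance is R2 + (R3‖R_L) = 43310 Ω, so V_A = 36.9 × 43310/52750 = 30.30 V.
Then V_B = V_A × (R3‖R_L)/(R2 + R3‖R_L) = 30.30 × 43190/43310 = 30.2 V.

V ≈ 30.2 V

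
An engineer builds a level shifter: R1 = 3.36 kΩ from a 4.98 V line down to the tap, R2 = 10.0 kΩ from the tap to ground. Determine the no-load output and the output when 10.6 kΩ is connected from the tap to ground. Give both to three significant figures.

Unloaded: 3.73 V; loaded: 3.01 V

Open-circuit: V = 4.98 × 10.0/(3.36 + 10.0) = 3.73 V.
With the load, R2 becomes R2‖R_L = 5.146 kΩ, so V = 4.98 × 5.146/8.506 = 3.01 V.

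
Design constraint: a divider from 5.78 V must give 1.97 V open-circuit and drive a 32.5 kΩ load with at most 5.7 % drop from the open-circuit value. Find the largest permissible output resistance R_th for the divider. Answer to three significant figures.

R_th ≤ 1.96 kΩ

Loading drop = R_th/(R_th + R_L) ≤ 0.0570, so R_th ≤ R_L · ε/(1−ε) = 32.5 kΩ × 0.0570/0.9430 = 1.96 kΩ.
(Any R1, R2 with R2/(R1+R2) = 0.341 and R1‖R2 ≤ 1.96 kΩ will meet the spec.)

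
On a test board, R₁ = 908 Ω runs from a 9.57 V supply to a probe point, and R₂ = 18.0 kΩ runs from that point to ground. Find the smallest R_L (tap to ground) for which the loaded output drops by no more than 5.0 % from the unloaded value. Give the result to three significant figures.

R_L(min) ≈ 16.4 kΩ

Output resistance R_th = R₁‖R₂ = (908 × 18000)/18910 = 864.4 Ω.
The fractional drop is R_th/(R_th + R_L); requiring this ≤ 0.0500 gives R_L ≥ R_th(1/0.0500 − 1) = 864.4 × 19.00 = 16.4 kΩ.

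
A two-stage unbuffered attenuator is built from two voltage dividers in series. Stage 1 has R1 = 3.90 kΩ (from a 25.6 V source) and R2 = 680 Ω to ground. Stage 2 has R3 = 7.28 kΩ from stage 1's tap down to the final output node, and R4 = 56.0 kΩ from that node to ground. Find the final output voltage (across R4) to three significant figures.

Stage 2 presents R3+R4 = 63280 Ω as a load on stage 1's tap.
Stage 1's lower leg becomes R2‖(R3+R4) = 672.8 Ω, so V_mid = 25.6 × 672.8/4573 = 3.766 V.
Stage 2 is itself unloaded: V_out = V_mid × R4/(R3+R4) = 3.766 × 56000/63280 = 3.33 V.

V_out ≈ 3.33 V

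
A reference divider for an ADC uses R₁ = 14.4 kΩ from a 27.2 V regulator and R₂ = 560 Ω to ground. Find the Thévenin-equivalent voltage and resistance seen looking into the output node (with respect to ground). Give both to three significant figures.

V_th = 1.02 V, R_th = 539 Ω

V_th is the open-circuit tap voltage: 27.2 × 560/(14400 + 560) = 1.02 V.
With the supply zeroed, R₁ and R₂ appear in parallel from the tap: R_th = R₁‖R₂ = (14400 × 560)/14960 = 539 Ω.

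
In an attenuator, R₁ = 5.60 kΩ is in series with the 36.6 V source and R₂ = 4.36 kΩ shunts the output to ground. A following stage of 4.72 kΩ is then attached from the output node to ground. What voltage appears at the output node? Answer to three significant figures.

The load sits in parallel with R₂: R₂‖R_L = (4.36 × 4.72) / (4.36 + 4.72) = 2.266 kΩ.
V_out = 36.6 × 2.266 / (5.60 + 2.266) = 36.6 × 2.266/7.866 = 10.5 V.

V_out ≈ 10.5 V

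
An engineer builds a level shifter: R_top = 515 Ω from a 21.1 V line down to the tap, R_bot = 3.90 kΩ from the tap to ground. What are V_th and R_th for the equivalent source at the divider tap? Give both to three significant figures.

V_th = 18.6 V, R_th = 455 Ω

V_th is the open-circuit tap voltage: 21.1 × 3900/(515 + 3900) = 18.6 V.
With the supply zeroed, R_top and R_bot appear in parallel from the tap: R_th = R_top‖R_bot = (515 × 3900)/4415 = 455 Ω.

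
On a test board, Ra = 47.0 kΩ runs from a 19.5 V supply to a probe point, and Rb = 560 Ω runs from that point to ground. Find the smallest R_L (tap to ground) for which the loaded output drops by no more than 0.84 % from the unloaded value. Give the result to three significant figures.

Output resistance R_th = Ra‖Rb = (47000 × 560)/47560 = 553.4 Ω.
The fractional drop is R_th/(R_th + R_L); requiring this ≤ 0.00840 gives R_L ≥ R_th(1/0.00840 − 1) = 553.4 × 118.0 = 65.3 kΩ.

R_L(min) ≈ 65.3 kΩ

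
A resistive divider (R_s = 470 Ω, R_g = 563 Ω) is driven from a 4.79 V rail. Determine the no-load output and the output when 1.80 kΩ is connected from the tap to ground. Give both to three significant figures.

Open-circuit: V = 4.79 × 563/(470 + 563) = 2.61 V.
With the load, R_g becomes R_g‖R_L = 428.9 Ω, so V = 4.79 × 428.9/898.9 = 2.29 V.

Unloaded: 2.61 V; loaded: 2.29 V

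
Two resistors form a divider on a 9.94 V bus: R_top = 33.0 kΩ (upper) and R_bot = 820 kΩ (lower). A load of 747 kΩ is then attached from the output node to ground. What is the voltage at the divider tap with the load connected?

The load sits in parallel with R_bot: R_bot‖R_L = (820 × 747) / (820 + 747) = 390.9 kΩ.
V_out = 9.94 × 390.9 / (33.0 + 390.9) = 9.94 × 390.9/423.9 = 9.17 V.

V_out ≈ 9.17 V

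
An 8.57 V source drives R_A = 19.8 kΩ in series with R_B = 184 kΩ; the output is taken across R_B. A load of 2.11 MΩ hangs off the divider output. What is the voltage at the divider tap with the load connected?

The load sits in parallel with R_B: R_B‖R_L = (184 × 2110) / (184 + 2110) = 169.2 kΩ.
V_out = 8.57 × 169.2 / (19.8 + 169.2) = 8.57 × 169.2/189.0 = 7.67 V.

V_out ≈ 7.67 V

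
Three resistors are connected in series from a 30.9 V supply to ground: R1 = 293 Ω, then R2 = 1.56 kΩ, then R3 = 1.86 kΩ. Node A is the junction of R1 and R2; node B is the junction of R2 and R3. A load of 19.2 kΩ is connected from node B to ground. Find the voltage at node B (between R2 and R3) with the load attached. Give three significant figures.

V ≈ 14.8 V

At node B, R3 is in parallel with the load: R3‖R_L = 1696 Ω.
Below node A the resistance is R2 + (R3‖R_L) = 3256 Ω, so V_A = 30.9 × 3256/3549 = 28.35 V.
Then V_B = V_A × (R3‖R_L)/(R2 + R3‖R_L) = 28.35 × 1696/3256 = 14.8 V.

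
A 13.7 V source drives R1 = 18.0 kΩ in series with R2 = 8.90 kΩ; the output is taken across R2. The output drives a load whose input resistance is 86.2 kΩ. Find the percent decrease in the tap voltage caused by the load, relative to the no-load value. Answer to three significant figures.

6.46 %

The divider's output (Thévenin) resistance is R1‖R2 = 5.955 kΩ.
Fractional drop under load = R_th/(R_th + R_L) = 5.955 / (5.955 + 86.2) = 0.06462.
So the output falls by 6.46 %.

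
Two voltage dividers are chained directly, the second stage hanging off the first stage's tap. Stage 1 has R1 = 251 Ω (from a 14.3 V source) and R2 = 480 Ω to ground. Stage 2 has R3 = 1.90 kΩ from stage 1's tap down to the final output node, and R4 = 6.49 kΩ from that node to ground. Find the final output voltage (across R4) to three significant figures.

Stage 2 presents R3+R4 = 8390 Ω as a load on stage 1's tap.
Stage 1's lower leg becomes R2‖(R3+R4) = 454.0 Ω, so V_mid = 14.3 × 454.0/705.0 = 9.209 V.
Stage 2 is itself unloaded: V_out = V_mid × R4/(R3+R4) = 9.209 × 6490/8390 = 7.12 V.

V_out ≈ 7.12 V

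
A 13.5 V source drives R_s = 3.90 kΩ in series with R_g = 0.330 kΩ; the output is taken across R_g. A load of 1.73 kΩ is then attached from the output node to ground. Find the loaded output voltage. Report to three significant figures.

V_out ≈ 0.896 V

The load sits in parallel with R_g: R_g‖R_L = (330 × 1730) / (330 + 1730) = 277.1 Ω.
V_out = 13.5 × 277.1 / (3900 + 277.1) = 13.5 × 277.1/4177 = 0.896 V.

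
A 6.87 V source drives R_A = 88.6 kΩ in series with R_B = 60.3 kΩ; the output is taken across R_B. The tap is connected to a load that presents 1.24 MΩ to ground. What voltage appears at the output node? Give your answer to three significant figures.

The load sits in parallel with R_B: R_B‖R_L = (60.3 × 1240) / (60.3 + 1240) = 57.50 kΩ.
V_out = 6.87 × 57.50 / (88.6 + 57.50) = 6.87 × 57.50/146.1 = 2.70 V.

V_out ≈ 2.70 V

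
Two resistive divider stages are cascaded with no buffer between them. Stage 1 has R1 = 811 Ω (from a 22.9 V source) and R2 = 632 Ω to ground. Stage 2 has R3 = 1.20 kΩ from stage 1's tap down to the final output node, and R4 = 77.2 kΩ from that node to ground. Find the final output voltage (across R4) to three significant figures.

V_out ≈ 9.83 V

Stage 2 presents R3+R4 = 78400 Ω as a load on stage 1's tap.
Stage 1's lower leg becomes R2‖(R3+R4) = 626.9 Ω, so V_mid = 22.9 × 626.9/1438 = 9.984 V.
Stage 2 is itself unloaded: V_out = V_mid × R4/(R3+R4) = 9.984 × 77200/78400 = 9.83 V.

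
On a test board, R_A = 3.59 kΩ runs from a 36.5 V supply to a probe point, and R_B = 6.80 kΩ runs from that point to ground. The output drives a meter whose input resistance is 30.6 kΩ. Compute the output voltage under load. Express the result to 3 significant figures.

The load sits in parallel with R_B: R_B‖R_L = (6.80 × 30.6) / (6.80 + 30.6) = 5.564 kΩ.
V_out = 36.5 × 5.564 / (3.59 + 5.564) = 36.5 × 5.564/9.154 = 22.2 V.

V_out ≈ 22.2 V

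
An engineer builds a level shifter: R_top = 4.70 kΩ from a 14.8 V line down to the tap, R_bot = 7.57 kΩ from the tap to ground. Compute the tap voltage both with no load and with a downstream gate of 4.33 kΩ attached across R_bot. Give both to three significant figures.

Open-circuit: V = 14.8 × 7.57/(4.70 + 7.57) = 9.13 V.
With the load, R_bot becomes R_bot‖R_L = 2.754 kΩ, so V = 14.8 × 2.754/7.454 = 5.47 V.

Unloaded: 9.13 V; loaded: 5.47 V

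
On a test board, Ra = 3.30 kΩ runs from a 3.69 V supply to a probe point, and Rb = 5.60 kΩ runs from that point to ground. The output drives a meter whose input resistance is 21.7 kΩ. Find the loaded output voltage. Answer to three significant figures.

The load sits in parallel with Rb: Rb‖R_L = (5.60 × 21.7) / (5.60 + 21.7) = 4.451 kΩ.
V_out = 3.69 × 4.451 / (3.30 + 4.451) = 3.69 × 4.451/7.751 = 2.12 V.

V_out ≈ 2.12 V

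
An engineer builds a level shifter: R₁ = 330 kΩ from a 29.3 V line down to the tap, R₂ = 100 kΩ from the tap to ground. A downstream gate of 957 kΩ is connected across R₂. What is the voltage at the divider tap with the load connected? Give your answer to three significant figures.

V_out ≈ 6.31 V

The load sits in parallel with R₂: R₂‖R_L = (100 × 957) / (100 + 957) = 90.54 kΩ.
V_out = 29.3 × 90.54 / (330 + 90.54) = 29.3 × 90.54/420.5 = 6.31 V.
(Unloaded it would have been 6.81 V.)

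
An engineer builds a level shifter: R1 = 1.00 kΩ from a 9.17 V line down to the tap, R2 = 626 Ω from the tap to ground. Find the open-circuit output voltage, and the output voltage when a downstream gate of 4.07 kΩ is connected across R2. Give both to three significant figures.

Open-circuit: V = 9.17 × 626/(1000 + 626) = 3.53 V.
With the load, R2 becomes R2‖R_L = 542.6 Ω, so V = 9.17 × 542.6/1543 = 3.23 V.

Unloaded: 3.53 V; loaded: 3.23 V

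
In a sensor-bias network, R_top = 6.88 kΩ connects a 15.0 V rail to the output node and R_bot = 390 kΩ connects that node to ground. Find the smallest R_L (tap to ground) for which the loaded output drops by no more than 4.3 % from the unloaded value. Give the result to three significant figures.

Output resistance R_th = R_top‖R_bot = (6.88 × 390)/396.9 = 6.761 kΩ.
The fractional drop is R_th/(R_th + R_L); requiring this ≤ 0.0430 gives R_L ≥ R_th(1/0.0430 − 1) = 6.761 × 22.26 = 150 kΩ.

R_L(min) ≈ 150 kΩ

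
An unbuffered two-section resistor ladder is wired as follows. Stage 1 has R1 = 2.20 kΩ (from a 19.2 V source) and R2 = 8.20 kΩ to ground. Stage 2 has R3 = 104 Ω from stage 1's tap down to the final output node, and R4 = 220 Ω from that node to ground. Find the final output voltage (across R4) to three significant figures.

V_out ≈ 1.62 V

Stage 2 presents R3+R4 = 324.0 Ω as a load on stage 1's tap.
Stage 1's lower leg becomes R2‖(R3+R4) = 311.7 Ω, so V_mid = 19.2 × 311.7/2512 = 2.383 V.
Stage 2 is itself unloaded: V_out = V_mid × R4/(R3+R4) = 2.383 × 220/324.0 = 1.62 V.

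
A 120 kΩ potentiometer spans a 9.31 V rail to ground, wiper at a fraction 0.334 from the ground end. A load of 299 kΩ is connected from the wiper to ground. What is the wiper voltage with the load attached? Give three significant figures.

The wiper splits the pot into (1−α)R = 79.92 kΩ above and αR = 40.08 kΩ below.
Lower section ‖ load = 35.34 kΩ.
V_wiper = 9.31 × 35.34/(79.92 + 35.34) = 2.85 V.

V ≈ 2.85 V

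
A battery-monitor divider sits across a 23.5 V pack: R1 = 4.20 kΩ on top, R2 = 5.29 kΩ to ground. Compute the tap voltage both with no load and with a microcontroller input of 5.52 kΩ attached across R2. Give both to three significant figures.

Open-circuit: V = 23.5 × 5.29/(4.20 + 5.29) = 13.1 V.
With the load, R2 becomes R2‖R_L = 2.701 kΩ, so V = 23.5 × 2.701/6.901 = 9.20 V.

Unloaded: 13.1 V; loaded: 9.20 V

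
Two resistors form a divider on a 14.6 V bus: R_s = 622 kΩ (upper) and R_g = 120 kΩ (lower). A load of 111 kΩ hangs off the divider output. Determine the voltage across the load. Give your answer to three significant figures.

V_out ≈ 1.24 V

The load sits in parallel with R_g: R_g‖R_L = (120 × 111) / (120 + 111) = 57.66 kΩ.
V_out = 14.6 × 57.66 / (622 + 57.66) = 14.6 × 57.66/679.7 = 1.24 V.
(Unloaded it would have been 2.36 V.)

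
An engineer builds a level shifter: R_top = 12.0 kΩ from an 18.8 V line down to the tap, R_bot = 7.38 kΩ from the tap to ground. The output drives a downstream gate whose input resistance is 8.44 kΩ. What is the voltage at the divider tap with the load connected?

The load sits in parallel with R_bot: R_bot‖R_L = (7.38 × 8.44) / (7.38 + 8.44) = 3.937 kΩ.
V_out = 18.8 × 3.937 / (12.0 + 3.937) = 18.8 × 3.937/15.94 = 4.64 V.
(Unloaded it would have been 7.16 V.)

V_out ≈ 4.64 V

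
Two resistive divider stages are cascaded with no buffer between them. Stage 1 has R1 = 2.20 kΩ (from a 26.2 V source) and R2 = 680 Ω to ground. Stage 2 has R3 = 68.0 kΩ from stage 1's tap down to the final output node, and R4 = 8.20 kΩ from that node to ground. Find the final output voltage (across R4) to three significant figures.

Stage 2 presents R3+R4 = 76200 Ω as a load on stage 1's tap.
Stage 1's lower leg becomes R2‖(R3+R4) = 674.0 Ω, so V_mid = 26.2 × 674.0/2874 = 6.144 V.
Stage 2 is itself unloaded: V_out = V_mid × R4/(R3+R4) = 6.144 × 8200/76200 = 0.661 V.

V_out ≈ 0.661 V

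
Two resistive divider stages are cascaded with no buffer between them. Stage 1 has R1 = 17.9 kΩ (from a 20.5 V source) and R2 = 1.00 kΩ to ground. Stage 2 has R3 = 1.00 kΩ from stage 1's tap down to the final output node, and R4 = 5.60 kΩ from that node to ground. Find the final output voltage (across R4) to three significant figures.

V_out ≈ 0.805 V

Stage 2 presents R3+R4 = 6.600 kΩ as a load on stage 1's tap.
Stage 1's lower leg becomes R2‖(R3+R4) = 0.8684 kΩ, so V_mid = 20.5 × 0.8684/18.77 = 0.9485 V.
Stage 2 is itself unloaded: V_out = V_mid × R4/(R3+R4) = 0.9485 × 5.60/6.600 = 0.805 V.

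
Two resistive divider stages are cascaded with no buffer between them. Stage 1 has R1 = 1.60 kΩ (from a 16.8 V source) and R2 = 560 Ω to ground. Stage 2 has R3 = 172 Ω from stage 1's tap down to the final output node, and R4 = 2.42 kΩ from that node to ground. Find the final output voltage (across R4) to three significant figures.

Stage 2 presents R3+R4 = 2592 Ω as a load on stage 1's tap.
Stage 1's lower leg becomes R2‖(R3+R4) = 460.5 Ω, so V_mid = 16.8 × 460.5/2061 = 3.755 V.
Stage 2 is itself unloaded: V_out = V_mid × R4/(R3+R4) = 3.755 × 2420/2592 = 3.51 V.

V_out ≈ 3.51 V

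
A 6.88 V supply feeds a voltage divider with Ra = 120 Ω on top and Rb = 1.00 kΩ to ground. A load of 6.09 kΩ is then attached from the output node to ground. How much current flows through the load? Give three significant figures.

I_L ≈ 0.991 mA

Rb‖R_L = 859.0 Ω; V_out = 6.88 × 859.0/979.0 = 6.037 V.
I_L = V_out / R_L = 6.037 / 6.09 kΩ = 0.991 mA.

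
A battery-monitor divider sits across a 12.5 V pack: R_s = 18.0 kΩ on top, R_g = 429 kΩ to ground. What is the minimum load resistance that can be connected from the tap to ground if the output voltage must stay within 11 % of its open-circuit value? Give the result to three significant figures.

R_L(min) ≈ 140 kΩ

Output resistance R_th = R_s‖R_g = (18.0 × 429)/447.0 = 17.28 kΩ.
The fractional drop is R_th/(R_th + R_L); requiring this ≤ 0.110 gives R_L ≥ R_th(1/0.110 − 1) = 17.28 × 8.091 = 140 kΩ.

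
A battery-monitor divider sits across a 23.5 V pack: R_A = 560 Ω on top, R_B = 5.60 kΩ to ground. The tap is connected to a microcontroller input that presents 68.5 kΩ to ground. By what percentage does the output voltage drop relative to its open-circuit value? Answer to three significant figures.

The divider's output (Thévenin) resistance is R_A‖R_B = 509.1 Ω.
Fractional drop under load = R_th/(R_th + R_L) = 509.1 / (509.1 + 68500) = 0.007377.
So the output falls by 0.738 %.

0.738 %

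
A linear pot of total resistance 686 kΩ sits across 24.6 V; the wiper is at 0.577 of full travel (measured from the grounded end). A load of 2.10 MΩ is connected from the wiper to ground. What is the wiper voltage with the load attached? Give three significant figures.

V ≈ 13.1 V

The wiper splits the pot into (1−α)R = 290.2 kΩ above and αR = 395.8 kΩ below.
Lower section ‖ load = 333.0 kΩ.
V_wiper = 24.6 × 333.0/(290.2 + 333.0) = 13.1 V.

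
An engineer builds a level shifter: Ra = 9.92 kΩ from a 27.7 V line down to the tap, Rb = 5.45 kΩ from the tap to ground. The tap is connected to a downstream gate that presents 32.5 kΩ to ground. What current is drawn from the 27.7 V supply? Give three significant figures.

I ≈ 1.90 mA

Rb‖R_L = 4.667 kΩ, so the source sees Ra + Rb‖R_L = 14.59 kΩ.
I = 27.7 V / 14.59 kΩ = 1.90 mA.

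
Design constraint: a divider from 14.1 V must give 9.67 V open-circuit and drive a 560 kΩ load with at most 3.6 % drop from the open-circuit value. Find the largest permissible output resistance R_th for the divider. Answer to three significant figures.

Loading drop = R_th/(R_th + R_L) ≤ 0.0360, so R_th ≤ R_L · ε/(1−ε) = 560 kΩ × 0.0360/0.9640 = 20.9 kΩ.
(Any R1, R2 with R2/(R1+R2) = 0.686 and R1‖R2 ≤ 20.9 kΩ will meet the spec.)

R_th ≤ 20.9 kΩ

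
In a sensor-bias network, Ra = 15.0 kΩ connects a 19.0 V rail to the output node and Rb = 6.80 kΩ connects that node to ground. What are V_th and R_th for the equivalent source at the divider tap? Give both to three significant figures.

V_th is the open-circuit tap voltage: 19.0 × 6.80/(15.0 + 6.80) = 5.93 V.
With the supply zeroed, Ra and Rb appear in parallel from the tap: R_th = Ra‖Rb = (15.0 × 6.80)/21.80 = 4.68 kΩ.

V_th = 5.93 V, R_th = 4.68 kΩ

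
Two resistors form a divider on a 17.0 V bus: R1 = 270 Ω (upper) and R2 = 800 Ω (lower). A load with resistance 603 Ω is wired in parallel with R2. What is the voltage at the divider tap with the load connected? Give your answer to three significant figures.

The load sits in parallel with R2: R2‖R_L = (800 × 603) / (800 + 603) = 343.8 Ω.
V_out = 17.0 × 343.8 / (270 + 343.8) = 17.0 × 343.8/613.8 = 9.52 V.
(Unloaded it would have been 12.7 V.)

V_out ≈ 9.52 V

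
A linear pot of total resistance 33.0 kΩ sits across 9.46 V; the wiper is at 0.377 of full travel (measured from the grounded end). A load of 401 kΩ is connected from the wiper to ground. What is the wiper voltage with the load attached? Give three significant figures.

V ≈ 3.50 V

The wiper splits the pot into (1−α)R = 20.56 kΩ above and αR = 12.44 kΩ below.
Lower section ‖ load = 12.07 kΩ.
V_wiper = 9.46 × 12.07/(20.56 + 12.07) = 3.50 V.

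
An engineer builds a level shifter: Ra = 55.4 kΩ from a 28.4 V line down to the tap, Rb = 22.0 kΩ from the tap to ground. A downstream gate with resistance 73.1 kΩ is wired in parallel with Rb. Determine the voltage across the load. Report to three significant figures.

The load sits in parallel with Rb: Rb‖R_L = (22.0 × 73.1) / (22.0 + 73.1) = 16.91 kΩ.
V_out = 28.4 × 16.91 / (55.4 + 16.91) = 28.4 × 16.91/72.31 = 6.64 V.

V_out ≈ 6.64 V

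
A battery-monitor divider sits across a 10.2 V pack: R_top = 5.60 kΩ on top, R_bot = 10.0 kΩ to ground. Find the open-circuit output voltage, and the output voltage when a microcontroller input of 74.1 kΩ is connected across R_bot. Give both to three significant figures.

Unloaded: 6.54 V; loaded: 6.24 V

Open-circuit: V = 10.2 × 10.0/(5.60 + 10.0) = 6.54 V.
With the load, R_bot becomes R_bot‖R_L = 8.811 kΩ, so V = 10.2 × 8.811/14.41 = 6.24 V.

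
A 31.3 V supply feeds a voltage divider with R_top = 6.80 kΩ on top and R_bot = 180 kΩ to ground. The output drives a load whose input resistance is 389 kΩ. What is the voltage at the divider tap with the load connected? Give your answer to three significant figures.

V_out ≈ 29.7 V

The load sits in parallel with R_bot: R_bot‖R_L = (180 × 389) / (180 + 389) = 123.1 kΩ.
V_out = 31.3 × 123.1 / (6.80 + 123.1) = 31.3 × 123.1/129.9 = 29.7 V.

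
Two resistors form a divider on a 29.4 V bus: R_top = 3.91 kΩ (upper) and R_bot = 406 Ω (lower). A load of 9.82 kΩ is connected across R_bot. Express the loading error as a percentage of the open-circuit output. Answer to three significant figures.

The divider's output (Thévenin) resistance is R_top‖R_bot = 367.8 Ω.
Fractional drop under load = R_th/(R_th + R_L) = 367.8 / (367.8 + 9820) = 0.03610.
So the output falls by 3.61 %.

3.61 %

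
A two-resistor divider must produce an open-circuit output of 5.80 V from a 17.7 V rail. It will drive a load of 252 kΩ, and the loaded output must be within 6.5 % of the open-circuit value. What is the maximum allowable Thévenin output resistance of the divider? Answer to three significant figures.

R_th ≤ 17.5 kΩ

Loading drop = R_th/(R_th + R_L) ≤ 0.0650, so R_th ≤ R_L · ε/(1−ε) = 252 kΩ × 0.0650/0.9350 = 17.5 kΩ.
(Any R1, R2 with R2/(R1+R2) = 0.328 and R1‖R2 ≤ 17.5 kΩ will meet the spec.)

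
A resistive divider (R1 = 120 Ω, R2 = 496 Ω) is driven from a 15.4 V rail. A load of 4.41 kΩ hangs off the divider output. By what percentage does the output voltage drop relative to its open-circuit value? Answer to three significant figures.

The divider's output (Thévenin) resistance is R1‖R2 = 96.62 Ω.
Fractional drop under load = R_th/(R_th + R_L) = 96.62 / (96.62 + 4410) = 0.02144.
So the output falls by 2.14 %.

2.14 %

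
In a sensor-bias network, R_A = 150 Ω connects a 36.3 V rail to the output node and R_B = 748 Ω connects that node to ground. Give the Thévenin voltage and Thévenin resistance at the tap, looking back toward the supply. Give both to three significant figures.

V_th is the open-circuit tap voltage: 36.3 × 748/(150 + 748) = 30.2 V.
With the supply zeroed, R_A and R_B appear in parallel from the tap: R_th = R_A‖R_B = (150 × 748)/898.0 = 125 Ω.

V_th = 30.2 V, R_th = 125 Ω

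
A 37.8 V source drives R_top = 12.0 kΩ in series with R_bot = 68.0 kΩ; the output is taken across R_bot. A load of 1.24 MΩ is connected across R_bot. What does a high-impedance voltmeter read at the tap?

The load sits in parallel with R_bot: R_bot‖R_L = (68.0 × 1240) / (68.0 + 1240) = 64.46 kΩ.
V_out = 37.8 × 64.46 / (12.0 + 64.46) = 37.8 × 64.46/76.46 = 31.9 V.
(Unloaded it would have been 32.1 V.)

V_out ≈ 31.9 V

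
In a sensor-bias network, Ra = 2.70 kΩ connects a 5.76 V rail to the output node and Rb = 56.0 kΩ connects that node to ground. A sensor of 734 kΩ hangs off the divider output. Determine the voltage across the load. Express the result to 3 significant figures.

V_out ≈ 5.48 V

The load sits in parallel with Rb: Rb‖R_L = (56.0 × 734) / (56.0 + 734) = 52.03 kΩ.
V_out = 5.76 × 52.03 / (2.70 + 52.03) = 5.76 × 52.03/54.73 = 5.48 V.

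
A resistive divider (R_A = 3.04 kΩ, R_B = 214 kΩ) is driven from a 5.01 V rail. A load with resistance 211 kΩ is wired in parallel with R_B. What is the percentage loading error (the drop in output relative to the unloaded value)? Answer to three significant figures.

The divider's output (Thévenin) resistance is R_A‖R_B = 2.997 kΩ.
Fractional drop under load = R_th/(R_th + R_L) = 2.997 / (2.997 + 211) = 0.01401.
So the output falls by 1.40 %.

1.40 %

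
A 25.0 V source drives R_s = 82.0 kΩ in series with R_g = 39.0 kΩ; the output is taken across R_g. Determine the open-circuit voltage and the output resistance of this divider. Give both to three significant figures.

V_th is the open-circuit tap voltage: 25.0 × 39.0/(82.0 + 39.0) = 8.06 V.
With the supply zeroed, R_s and R_g appear in parallel from the tap: R_th = R_s‖R_g = (82.0 × 39.0)/121.0 = 26.4 kΩ.

V_th = 8.06 V, R_th = 26.4 kΩ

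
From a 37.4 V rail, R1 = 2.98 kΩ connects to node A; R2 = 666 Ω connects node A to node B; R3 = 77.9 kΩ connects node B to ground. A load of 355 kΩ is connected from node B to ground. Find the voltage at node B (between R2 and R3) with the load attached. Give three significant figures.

V ≈ 35.4 V

At node B, R3 is in parallel with the load: R3‖R_L = 63880 Ω.
Below node A the resistance is R2 + (R3‖R_L) = 64550 Ω, so V_A = 37.4 × 64550/67530 = 35.75 V.
Then V_B = V_A × (R3‖R_L)/(R2 + R3‖R_L) = 35.75 × 63880/64550 = 35.4 V.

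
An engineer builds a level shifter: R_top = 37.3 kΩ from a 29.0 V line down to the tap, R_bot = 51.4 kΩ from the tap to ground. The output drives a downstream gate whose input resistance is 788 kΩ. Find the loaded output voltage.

V_out ≈ 16.4 V

The load sits in parallel with R_bot: R_bot‖R_L = (51.4 × 788) / (51.4 + 788) = 48.25 kΩ.
V_out = 29.0 × 48.25 / (37.3 + 48.25) = 29.0 × 48.25/85.55 = 16.4 V.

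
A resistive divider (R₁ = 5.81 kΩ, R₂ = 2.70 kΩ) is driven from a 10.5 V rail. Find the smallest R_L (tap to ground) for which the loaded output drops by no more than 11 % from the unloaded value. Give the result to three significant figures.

Output resistance R_th = R₁‖R₂ = (5.81 × 2.70)/8.510 = 1.843 kΩ.
The fractional drop is R_th/(R_th + R_L); requiring this ≤ 0.110 gives R_L ≥ R_th(1/0.110 − 1) = 1.843 × 8.091 = 14.9 kΩ.

R_L(min) ≈ 14.9 kΩ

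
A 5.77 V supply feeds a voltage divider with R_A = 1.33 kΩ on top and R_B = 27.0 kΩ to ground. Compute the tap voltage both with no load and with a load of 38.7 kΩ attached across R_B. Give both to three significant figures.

Open-circuit: V = 5.77 × 27.0/(1.33 + 27.0) = 5.50 V.
With the load, R_B becomes R_B‖R_L = 15.90 kΩ, so V = 5.77 × 15.90/17.23 = 5.32 V.

Unloaded: 5.50 V; loaded: 5.32 V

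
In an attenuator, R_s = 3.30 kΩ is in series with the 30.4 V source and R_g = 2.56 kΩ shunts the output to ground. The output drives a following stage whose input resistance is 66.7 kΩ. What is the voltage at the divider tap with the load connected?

The load sits in parallel with R_g: R_g‖R_L = (2.56 × 66.7) / (2.56 + 66.7) = 2.465 kΩ.
V_out = 30.4 × 2.465 / (3.30 + 2.465) = 30.4 × 2.465/5.765 = 13.0 V.

V_out ≈ 13.0 V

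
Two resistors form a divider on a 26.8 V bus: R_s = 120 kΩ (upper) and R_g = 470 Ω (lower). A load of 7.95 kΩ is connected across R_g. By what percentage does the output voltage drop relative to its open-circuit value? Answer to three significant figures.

5.56 %

The divider's output (Thévenin) resistance is R_s‖R_g = 468.2 Ω.
Fractional drop under load = R_th/(R_th + R_L) = 468.2 / (468.2 + 7950) = 0.05561.
So the output falls by 5.56 %.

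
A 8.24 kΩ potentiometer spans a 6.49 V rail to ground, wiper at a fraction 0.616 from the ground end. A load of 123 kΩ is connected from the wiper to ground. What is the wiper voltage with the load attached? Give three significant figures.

The wiper splits the pot into (1−α)R = 3.164 kΩ above and αR = 5.076 kΩ below.
Lower section ‖ load = 4.875 kΩ.
V_wiper = 6.49 × 4.875/(3.164 + 4.875) = 3.94 V.

V ≈ 3.94 V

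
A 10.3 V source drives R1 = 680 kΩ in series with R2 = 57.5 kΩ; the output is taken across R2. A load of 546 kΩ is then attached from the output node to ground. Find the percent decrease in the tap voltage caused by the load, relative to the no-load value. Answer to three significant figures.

The divider's output (Thévenin) resistance is R1‖R2 = 53.02 kΩ.
Fractional drop under load = R_th/(R_th + R_L) = 53.02 / (53.02 + 546) = 0.08851.
So the output falls by 8.85 %.

8.85 %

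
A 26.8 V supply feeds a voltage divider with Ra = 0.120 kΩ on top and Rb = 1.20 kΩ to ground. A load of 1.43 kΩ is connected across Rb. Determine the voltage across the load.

V_out ≈ 22.6 V

The load sits in parallel with Rb: Rb‖R_L = (1200 × 1430) / (1200 + 1430) = 652.5 Ω.
V_out = 26.8 × 652.5 / (120 + 652.5) = 26.8 × 652.5/772.5 = 22.6 V.
(Unloaded it would have been 24.4 V.)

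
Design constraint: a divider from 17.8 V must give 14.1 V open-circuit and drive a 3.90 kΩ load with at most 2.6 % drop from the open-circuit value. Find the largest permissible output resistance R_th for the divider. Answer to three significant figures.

R_th ≤ 104 Ω

Loading drop = R_th/(R_th + R_L) ≤ 0.0260, so R_th ≤ R_L · ε/(1−ε) = 3.90 kΩ × 0.0260/0.9740 = 104 Ω.
(Any R1, R2 with R2/(R1+R2) = 0.792 and R1‖R2 ≤ 104 Ω will meet the spec.)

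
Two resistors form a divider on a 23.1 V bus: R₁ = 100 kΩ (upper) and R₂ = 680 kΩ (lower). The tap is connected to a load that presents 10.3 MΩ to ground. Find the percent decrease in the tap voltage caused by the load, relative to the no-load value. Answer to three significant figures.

The divider's output (Thévenin) resistance is R₁‖R₂ = 87.18 kΩ.
Fractional drop under load = R_th/(R_th + R_L) = 87.18 / (87.18 + 10300) = 0.008393.
So the output falls by 0.839 %.

0.839 %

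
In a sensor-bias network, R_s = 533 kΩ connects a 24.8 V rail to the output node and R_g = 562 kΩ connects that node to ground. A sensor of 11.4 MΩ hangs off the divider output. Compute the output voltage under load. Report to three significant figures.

V_out ≈ 12.4 V

The load sits in parallel with R_g: R_g‖R_L = (562 × 11400) / (562 + 11400) = 535.6 kΩ.
V_out = 24.8 × 535.6 / (533 + 535.6) = 24.8 × 535.6/1069 = 12.4 V.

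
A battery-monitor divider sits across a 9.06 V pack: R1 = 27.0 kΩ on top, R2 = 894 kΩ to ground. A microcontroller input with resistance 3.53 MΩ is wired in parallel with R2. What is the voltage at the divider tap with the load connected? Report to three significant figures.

V_out ≈ 8.73 V

The load sits in parallel with R2: R2‖R_L = (894 × 3530) / (894 + 3530) = 713.3 kΩ.
V_out = 9.06 × 713.3 / (27.0 + 713.3) = 9.06 × 713.3/740.3 = 8.73 V.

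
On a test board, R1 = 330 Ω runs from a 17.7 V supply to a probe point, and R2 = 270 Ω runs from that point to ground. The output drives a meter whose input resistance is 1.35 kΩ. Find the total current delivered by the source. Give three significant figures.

I ≈ 31.9 mA

R2‖R_L = 225.0 Ω, so the source sees R1 + R2‖R_L = 555.0 Ω.
I = 17.7 V / 555.0 Ω = 31.9 mA.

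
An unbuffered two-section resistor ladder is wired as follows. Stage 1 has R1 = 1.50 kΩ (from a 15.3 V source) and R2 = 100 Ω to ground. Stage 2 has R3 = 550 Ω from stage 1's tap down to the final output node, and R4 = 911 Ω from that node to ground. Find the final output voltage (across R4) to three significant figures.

V_out ≈ 0.560 V

Stage 2 presents R3+R4 = 1461 Ω as a load on stage 1's tap.
Stage 1's lower leg becomes R2‖(R3+R4) = 93.59 Ω, so V_mid = 15.3 × 93.59/1594 = 0.8986 V.
Stage 2 is itself unloaded: V_out = V_mid × R4/(R3+R4) = 0.8986 × 911/1461 = 0.560 V.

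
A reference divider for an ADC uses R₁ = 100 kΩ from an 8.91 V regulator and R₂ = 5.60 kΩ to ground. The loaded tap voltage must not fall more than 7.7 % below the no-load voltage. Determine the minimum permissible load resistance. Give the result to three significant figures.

R_L(min) ≈ 63.6 kΩ

Output resistance R_th = R₁‖R₂ = (100 × 5.60)/105.6 = 5.303 kΩ.
The fractional drop is R_th/(R_th + R_L); requiring this ≤ 0.0770 gives R_L ≥ R_th(1/0.0770 − 1) = 5.303 × 11.99 = 63.6 kΩ.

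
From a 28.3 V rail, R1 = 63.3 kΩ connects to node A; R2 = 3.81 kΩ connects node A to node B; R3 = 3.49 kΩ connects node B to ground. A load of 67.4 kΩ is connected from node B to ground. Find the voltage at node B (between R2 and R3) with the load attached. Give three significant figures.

V ≈ 1.33 V

At node B, R3 is in parallel with the load: R3‖R_L = 3.318 kΩ.
Below node A the resistance is R2 + (R3‖R_L) = 7.128 kΩ, so V_A = 28.3 × 7.128/70.43 = 2.864 V.
Then V_B = V_A × (R3‖R_L)/(R2 + R3‖R_L) = 2.864 × 3.318/7.128 = 1.33 V.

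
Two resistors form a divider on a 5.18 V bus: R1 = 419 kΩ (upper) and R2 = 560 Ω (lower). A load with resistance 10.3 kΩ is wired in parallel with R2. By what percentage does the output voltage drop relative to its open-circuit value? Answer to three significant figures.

5.15 %

The divider's output (Thévenin) resistance is R1‖R2 = 559.3 Ω.
Fractional drop under load = R_th/(R_th + R_L) = 559.3 / (559.3 + 10300) = 0.05150.
So the output falls by 5.15 %.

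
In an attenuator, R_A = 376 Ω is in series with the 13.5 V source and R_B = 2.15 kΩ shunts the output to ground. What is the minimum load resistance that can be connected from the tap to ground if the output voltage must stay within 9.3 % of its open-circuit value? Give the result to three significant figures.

Output resistance R_th = R_A‖R_B = (376 × 2150)/2526 = 320.0 Ω.
The fractional drop is R_th/(R_th + R_L); requiring this ≤ 0.0930 gives R_L ≥ R_th(1/0.0930 − 1) = 320.0 × 9.753 = 3.12 kΩ.

R_L(min) ≈ 3.12 kΩ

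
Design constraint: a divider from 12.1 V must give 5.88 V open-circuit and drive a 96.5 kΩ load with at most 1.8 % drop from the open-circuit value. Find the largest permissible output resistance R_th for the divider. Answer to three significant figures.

R_th ≤ 1.77 kΩ

Loading drop = R_th/(R_th + R_L) ≤ 0.0180, so R_th ≤ R_L · ε/(1−ε) = 96.5 kΩ × 0.0180/0.9820 = 1.77 kΩ.
(Any R1, R2 with R2/(R1+R2) = 0.486 and R1‖R2 ≤ 1.77 kΩ will meet the spec.)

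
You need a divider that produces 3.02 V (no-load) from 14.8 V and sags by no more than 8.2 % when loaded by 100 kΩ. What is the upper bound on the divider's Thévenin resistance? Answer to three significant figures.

R_th ≤ 8.93 kΩ

Loading drop = R_th/(R_th + R_L) ≤ 0.0820, so R_th ≤ R_L · ε/(1−ε) = 100 kΩ × 0.0820/0.9180 = 8.93 kΩ.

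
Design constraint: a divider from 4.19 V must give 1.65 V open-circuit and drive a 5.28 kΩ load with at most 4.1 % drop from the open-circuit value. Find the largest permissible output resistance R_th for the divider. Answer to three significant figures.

Loading drop = R_th/(R_th + R_L) ≤ 0.0410, so R_th ≤ R_L · ε/(1−ε) = 5.28 kΩ × 0.0410/0.9590 = 226 Ω.
(Any R1, R2 with R2/(R1+R2) = 0.394 and R1‖R2 ≤ 226 Ω will meet the spec.)

R_th ≤ 226 Ω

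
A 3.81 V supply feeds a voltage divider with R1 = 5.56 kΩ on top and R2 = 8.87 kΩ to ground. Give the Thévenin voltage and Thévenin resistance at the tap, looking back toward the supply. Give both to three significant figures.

V_th is the open-circuit tap voltage: 3.81 × 8.87/(5.56 + 8.87) = 2.34 V.
With the supply zeroed, R1 and R2 appear in parallel from the tap: R_th = R1‖R2 = (5.56 × 8.87)/14.43 = 3.42 kΩ.

V_th = 2.34 V, R_th = 3.42 kΩ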